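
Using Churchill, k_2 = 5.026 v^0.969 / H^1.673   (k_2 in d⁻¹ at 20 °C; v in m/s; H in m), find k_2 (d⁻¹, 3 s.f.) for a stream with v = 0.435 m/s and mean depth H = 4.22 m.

k_2 ≈ 0.202 d⁻¹

k_2 = 5.026 × 0.435^0.969 / 4.22^1.673 = 5.026 × 0.4464 / 11.12 = 0.2017 d⁻¹.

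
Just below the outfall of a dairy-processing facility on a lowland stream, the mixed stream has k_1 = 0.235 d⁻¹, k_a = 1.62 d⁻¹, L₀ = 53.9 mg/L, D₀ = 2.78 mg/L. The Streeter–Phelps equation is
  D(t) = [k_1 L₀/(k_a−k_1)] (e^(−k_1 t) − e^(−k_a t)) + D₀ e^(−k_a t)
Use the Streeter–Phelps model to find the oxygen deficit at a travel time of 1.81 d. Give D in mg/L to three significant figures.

k_1 L₀/(k_a−k_1) = 0.235×53.9/(1.62−0.235) = 12.67/1.385 = 9.145 mg/L.
e^(−k_1 t) = e^(−0.235×1.810) = 0.6535; e^(−k_a t) = e^(−1.62×1.810) = 0.05328.
D = 9.145 × (0.6535 − 0.05328) + 2.78 × 0.05328 = 5.490 + 0.1481 = 5.638 mg/L.

D ≈ 5.64 mg/L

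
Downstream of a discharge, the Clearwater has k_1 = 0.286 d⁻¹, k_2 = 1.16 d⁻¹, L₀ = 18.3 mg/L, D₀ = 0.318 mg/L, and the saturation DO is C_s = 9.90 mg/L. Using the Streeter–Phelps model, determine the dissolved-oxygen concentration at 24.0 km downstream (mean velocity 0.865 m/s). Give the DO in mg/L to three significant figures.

Travel time t = x/v = 24.0 km / (0.865 m/s) = 24000 m / 0.865 m/s = 27750 s = 0.3211 d.
k_1 L₀/(k_2−k_1) = 0.286×18.3/(1.16−0.286) = 5.234/0.8740 = 5.988 mg/L.
e^(−k_1 t) = e^(−0.286×0.3211) = 0.9122; e^(−k_2 t) = e^(−1.16×0.3211) = 0.6890.
D = 5.988 × (0.9122 − 0.6890) + 0.318 × 0.6890 = 1.337 + 0.2191 = 1.556 mg/L.
DO = C_s − D = 9.90 − 1.556 = 8.344 mg/L.

DO ≈ 8.34 mg/L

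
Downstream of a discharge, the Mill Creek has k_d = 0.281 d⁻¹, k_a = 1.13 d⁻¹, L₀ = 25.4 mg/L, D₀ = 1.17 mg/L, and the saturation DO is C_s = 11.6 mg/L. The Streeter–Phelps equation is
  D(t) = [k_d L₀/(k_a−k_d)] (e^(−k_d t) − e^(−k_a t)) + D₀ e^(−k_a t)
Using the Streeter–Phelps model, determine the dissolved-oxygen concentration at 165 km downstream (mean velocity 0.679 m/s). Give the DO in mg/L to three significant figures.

Travel time t = x/v = 165 km / (0.679 m/s) = 165000 m / 0.679 m/s = 243000 s = 2.813 d.
k_d L₀/(k_a−k_d) = 0.281×25.4/(1.13−0.281) = 7.137/0.8490 = 8.407 mg/L.
e^(−k_d t) = e^(−0.281×2.813) = 0.4537; e^(−k_a t) = e^(−1.13×2.813) = 0.04166.
D = 8.407 × (0.4537 − 0.04166) + 1.17 × 0.04166 = 3.464 + 0.04874 = 3.513 mg/L.
DO = C_s − D = 11.6 − 3.513 = 8.087 mg/L.

DO ≈ 8.09 mg/L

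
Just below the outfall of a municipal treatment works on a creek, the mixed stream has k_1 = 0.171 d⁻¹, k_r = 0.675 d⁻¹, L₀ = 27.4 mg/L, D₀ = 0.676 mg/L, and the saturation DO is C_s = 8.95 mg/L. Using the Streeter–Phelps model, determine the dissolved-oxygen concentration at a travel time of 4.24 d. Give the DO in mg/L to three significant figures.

DO ≈ 4.94 mg/L

k_1 L₀/(k_r−k_1) = 0.171×27.4/(0.675−0.171) = 4.685/0.5040 = 9.296 mg/L.
e^(−k_1 t) = e^(−0.171×4.240) = 0.4843; e^(−k_r t) = e^(−0.675×4.240) = 0.05715.
D = 9.296 × (0.4843 − 0.05715) + 0.676 × 0.05715 = 3.971 + 0.03864 = 4.010 mg/L.
DO = C_s − D = 8.95 − 4.010 = 4.940 mg/L.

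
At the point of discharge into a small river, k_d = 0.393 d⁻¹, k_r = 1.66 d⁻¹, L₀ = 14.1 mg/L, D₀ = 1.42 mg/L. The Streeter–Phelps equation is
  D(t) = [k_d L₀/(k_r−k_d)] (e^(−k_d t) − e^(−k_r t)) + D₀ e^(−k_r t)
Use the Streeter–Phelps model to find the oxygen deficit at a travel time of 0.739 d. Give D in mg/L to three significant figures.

k_d L₀/(k_r−k_d) = 0.393×14.1/(1.66−0.393) = 5.541/1.267 = 4.374 mg/L.
e^(−k_d t) = e^(−0.393×0.7390) = 0.7479; e^(−k_r t) = e^(−1.66×0.7390) = 0.2932.
D = 4.374 × (0.7479 − 0.2932) + 1.42 × 0.2932 = 1.989 + 0.4164 = 2.405 mg/L.

D ≈ 2.41 mg/L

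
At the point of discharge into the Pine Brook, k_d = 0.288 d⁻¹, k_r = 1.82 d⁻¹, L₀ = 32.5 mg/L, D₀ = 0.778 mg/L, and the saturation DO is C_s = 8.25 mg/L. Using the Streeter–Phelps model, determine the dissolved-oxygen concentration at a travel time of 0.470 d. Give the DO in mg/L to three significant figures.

DO ≈ 5.18 mg/L

k_d L₀/(k_r−k_d) = 0.288×32.5/(1.82−0.288) = 9.360/1.532 = 6.110 mg/L.
e^(−k_d t) = e^(−0.288×0.4700) = 0.8734; e^(−k_r t) = e^(−1.82×0.4700) = 0.4251.
D = 6.110 × (0.8734 − 0.4251) + 0.778 × 0.4251 = 2.739 + 0.3307 = 3.070 mg/L.
DO = C_s − D = 8.25 − 3.070 = 5.180 mg/L.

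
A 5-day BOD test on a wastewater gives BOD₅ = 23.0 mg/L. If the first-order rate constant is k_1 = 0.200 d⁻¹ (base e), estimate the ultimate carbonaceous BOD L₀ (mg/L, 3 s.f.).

L₀ ≈ 36.4 mg/L

BOD₅ = L₀(1 − e^(−5k_1)) ⇒ L₀ = BOD₅ / (1 − e^(−5×0.200))
= 23.0 / (1 − 0.3679) = 23.0 / 0.6321 = 36.39 mg/L.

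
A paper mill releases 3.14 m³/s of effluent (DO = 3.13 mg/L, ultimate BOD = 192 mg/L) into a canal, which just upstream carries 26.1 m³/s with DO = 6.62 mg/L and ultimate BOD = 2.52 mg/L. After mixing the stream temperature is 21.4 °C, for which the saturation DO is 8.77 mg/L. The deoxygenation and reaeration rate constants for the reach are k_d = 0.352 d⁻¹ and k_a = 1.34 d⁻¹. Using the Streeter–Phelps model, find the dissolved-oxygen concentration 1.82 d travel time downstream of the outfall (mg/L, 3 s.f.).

Mixed DO = (26.1×6.62 + 3.14×3.13)/(26.1+3.14) = 182.6/29.24 = 6.245 mg/L.
Mixed L₀ = (26.1×2.52 + 3.14×192)/(29.24) = 668.7/29.24 = 22.87 mg/L.
Initial deficit D₀ = C_s − DO₀ = 8.77 − 6.245 = 2.525 mg/L.
D(1.82) = [0.352×22.87/(1.34−0.352)](e^(−0.352×1.82) − e^(−1.34×1.82)) + 2.525 e^(−1.34×1.82)
= 8.147 × (0.5270 − 0.08727) + 2.525 × 0.08727 = 3.803 mg/L.
DO = 8.77 − 3.803 = 4.967 mg/L.

DO ≈ 4.97 mg/L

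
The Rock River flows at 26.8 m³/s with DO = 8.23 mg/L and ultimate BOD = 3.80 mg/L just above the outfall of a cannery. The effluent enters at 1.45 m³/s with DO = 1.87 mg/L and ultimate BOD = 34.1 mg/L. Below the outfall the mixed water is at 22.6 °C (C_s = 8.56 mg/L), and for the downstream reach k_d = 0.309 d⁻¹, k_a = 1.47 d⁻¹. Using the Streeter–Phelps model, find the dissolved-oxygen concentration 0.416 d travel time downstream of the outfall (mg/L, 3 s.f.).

DO ≈ 7.72 mg/L

Mixed DO = (26.8×8.23 + 1.45×1.87)/(26.8+1.45) = 223.3/28.25 = 7.904 mg/L.
Mixed L₀ = (26.8×3.80 + 1.45×34.1)/(28.25) = 151.3/28.25 = 5.355 mg/L.
Initial deficit D₀ = C_s − DO₀ = 8.56 − 7.904 = 0.6564 mg/L.
D(0.416) = [0.309×5.355/(1.47−0.309)](e^(−0.309×0.416) − e^(−1.47×0.416)) + 0.6564 e^(−1.47×0.416)
= 1.425 × (0.8794 − 0.5425) + 0.6564 × 0.5425 = 0.8362 mg/L.
DO = 8.56 − 0.8362 = 7.724 mg/L.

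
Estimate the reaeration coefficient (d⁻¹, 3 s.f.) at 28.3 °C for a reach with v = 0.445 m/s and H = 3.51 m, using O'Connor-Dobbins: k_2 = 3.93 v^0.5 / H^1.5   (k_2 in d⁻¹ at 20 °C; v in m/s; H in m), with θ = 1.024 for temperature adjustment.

k_2(20) = 3.93 × 0.445^0.5 / 3.51^1.5 = 3.93 × 0.6671 / 6.576 = 0.3987 d⁻¹.
k_2(28.3) = 0.3987 × 1.024^(28.3−20) = 0.3987 × 1.218 = 0.4854 d⁻¹.

k_2 ≈ 0.485 d⁻¹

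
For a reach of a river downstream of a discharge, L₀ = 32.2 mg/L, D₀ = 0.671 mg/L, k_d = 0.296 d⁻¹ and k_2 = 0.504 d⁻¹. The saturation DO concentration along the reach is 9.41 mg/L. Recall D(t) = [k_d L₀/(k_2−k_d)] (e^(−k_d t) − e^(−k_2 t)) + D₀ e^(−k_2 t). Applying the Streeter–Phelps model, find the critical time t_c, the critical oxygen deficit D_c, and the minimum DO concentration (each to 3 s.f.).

t_c ≈ 2.49 d; D_c ≈ 9.06 mg/L; min DO ≈ 0.355 mg/L

With k_2/k_d = 1.703 and 1 − D₀(k_2−k_d)/(k_d L₀) = 0.9854,
t_c = ln(1.703 × 0.9854) / (0.504 − 0.296) = ln(1.678) / 0.2080 = 0.5175/0.2080 = 2.488 d.
D_c = (k_d/k_2) L₀ e^(−k_d t_c) = (0.296/0.504) × 32.2 × e^(−0.296×2.488) = 0.5873 × 32.2 × 0.4788 = 9.055 mg/L.
Minimum DO = C_s − D_c = 9.41 − 9.055 = 0.3546 mg/L.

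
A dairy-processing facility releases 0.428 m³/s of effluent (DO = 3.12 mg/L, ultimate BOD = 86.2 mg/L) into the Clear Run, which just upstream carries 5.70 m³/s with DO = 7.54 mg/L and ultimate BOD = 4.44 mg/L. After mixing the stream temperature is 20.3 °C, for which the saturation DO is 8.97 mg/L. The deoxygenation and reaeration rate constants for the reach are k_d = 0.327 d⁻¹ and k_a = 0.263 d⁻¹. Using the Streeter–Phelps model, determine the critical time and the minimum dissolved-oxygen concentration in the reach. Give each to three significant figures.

t_c ≈ 2.89 d; minimum DO ≈ 4.06 mg/L

Mixed DO = (5.70×7.54 + 0.428×3.12)/(5.70+0.428) = 44.31/6.128 = 7.231 mg/L.
Mixed L₀ = (5.70×4.44 + 0.428×86.2)/(6.128) = 62.20/6.128 = 10.15 mg/L.
Initial deficit D₀ = C_s − DO₀ = 8.97 − 7.231 = 1.739 mg/L.
t_c = (1/-0.06400) ln[(0.263/0.327)(1 − 1.739×-0.06400/(0.327×10.15))] = -15.62 × ln(0.8312) = 2.888 d.
D_c = (0.327/0.263) × 10.15 × e^(−0.327×2.888) = 1.243 × 10.15 × 0.3889 = 4.908 mg/L.
Minimum DO = 8.97 − 4.908 = 4.062 mg/L.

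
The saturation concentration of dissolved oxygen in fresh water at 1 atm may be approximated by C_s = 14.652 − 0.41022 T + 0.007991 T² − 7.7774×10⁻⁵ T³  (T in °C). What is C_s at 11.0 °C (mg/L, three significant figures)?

C_s = 14.652 − 0.41022×11.0 + 0.007991×11.0² − 7.7774×10⁻⁵×11.0³ = 11.00 mg/L.

C_s ≈ 11.0 mg/L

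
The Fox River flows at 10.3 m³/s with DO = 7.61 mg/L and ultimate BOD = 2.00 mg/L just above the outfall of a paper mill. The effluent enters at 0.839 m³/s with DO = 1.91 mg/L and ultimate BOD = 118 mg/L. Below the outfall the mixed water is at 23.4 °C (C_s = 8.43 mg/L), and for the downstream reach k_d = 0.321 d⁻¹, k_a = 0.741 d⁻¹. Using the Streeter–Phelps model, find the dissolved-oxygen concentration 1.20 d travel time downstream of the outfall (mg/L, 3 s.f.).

DO ≈ 5.71 mg/L

Mixed DO = (10.3×7.61 + 0.839×1.91)/(10.3+0.839) = 79.99/11.14 = 7.181 mg/L.
Mixed L₀ = (10.3×2.00 + 0.839×118)/(11.14) = 119.6/11.14 = 10.74 mg/L.
Initial deficit D₀ = C_s − DO₀ = 8.43 − 7.181 = 1.249 mg/L.
D(1.20) = [0.321×10.74/(0.741−0.321)](e^(−0.321×1.20) − e^(−0.741×1.20)) + 1.249 e^(−0.741×1.20)
= 8.206 × (0.6803 − 0.4110) + 1.249 × 0.4110 = 2.724 mg/L.
DO = 8.43 − 2.724 = 5.706 mg/L.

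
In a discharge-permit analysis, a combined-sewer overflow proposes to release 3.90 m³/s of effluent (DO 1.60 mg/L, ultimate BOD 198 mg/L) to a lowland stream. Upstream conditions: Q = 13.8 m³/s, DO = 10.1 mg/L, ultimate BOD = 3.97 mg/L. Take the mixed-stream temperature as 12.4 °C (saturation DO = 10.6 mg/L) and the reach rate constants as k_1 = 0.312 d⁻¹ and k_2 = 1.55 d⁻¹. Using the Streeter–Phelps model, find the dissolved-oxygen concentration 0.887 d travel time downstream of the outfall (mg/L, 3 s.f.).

Mixed DO = (13.8×10.1 + 3.90×1.60)/(13.8+3.90) = 145.6/17.70 = 8.227 mg/L.
Mixed L₀ = (13.8×3.97 + 3.90×198)/(17.70) = 827.0/17.70 = 46.72 mg/L.
Initial deficit D₀ = C_s − DO₀ = 10.6 − 8.227 = 2.373 mg/L.
D(0.887) = [0.312×46.72/(1.55−0.312)](e^(−0.312×0.887) − e^(−1.55×0.887)) + 2.373 e^(−1.55×0.887)
= 11.77 × (0.7582 − 0.2529) + 2.373 × 0.2529 = 6.551 mg/L.
DO = 10.6 − 6.551 = 4.049 mg/L.

DO ≈ 4.05 mg/L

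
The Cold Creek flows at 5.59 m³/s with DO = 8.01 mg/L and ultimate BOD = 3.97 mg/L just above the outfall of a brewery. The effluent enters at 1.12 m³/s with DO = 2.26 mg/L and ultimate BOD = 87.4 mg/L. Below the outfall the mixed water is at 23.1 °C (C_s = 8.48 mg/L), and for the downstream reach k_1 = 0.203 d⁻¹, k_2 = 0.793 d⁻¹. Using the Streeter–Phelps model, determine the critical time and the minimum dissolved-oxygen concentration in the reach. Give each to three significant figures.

t_c ≈ 1.86 d; minimum DO ≈ 5.34 mg/L

Mixed DO = (5.59×8.01 + 1.12×2.26)/(5.59+1.12) = 47.31/6.710 = 7.050 mg/L.
Mixed L₀ = (5.59×3.97 + 1.12×87.4)/(6.710) = 120.1/6.710 = 17.90 mg/L.
Initial deficit D₀ = C_s − DO₀ = 8.48 − 7.050 = 1.430 mg/L.
t_c = (1/0.5900) ln[(0.793/0.203)(1 − 1.430×0.5900/(0.203×17.90))] = 1.695 × ln(2.999) = 1.862 d.
D_c = (0.203/0.793) × 17.90 × e^(−0.203×1.862) = 0.2560 × 17.90 × 0.6853 = 3.139 mg/L.
Minimum DO = 8.48 − 3.139 = 5.341 mg/L.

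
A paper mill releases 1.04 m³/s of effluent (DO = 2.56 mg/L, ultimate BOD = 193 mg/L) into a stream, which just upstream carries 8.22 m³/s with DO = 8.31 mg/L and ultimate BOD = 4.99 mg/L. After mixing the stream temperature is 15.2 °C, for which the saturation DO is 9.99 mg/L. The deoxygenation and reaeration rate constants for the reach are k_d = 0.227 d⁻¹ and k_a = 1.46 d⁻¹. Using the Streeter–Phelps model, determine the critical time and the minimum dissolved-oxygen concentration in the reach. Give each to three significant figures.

Mixed DO = (8.22×8.31 + 1.04×2.56)/(8.22+1.04) = 70.97/9.260 = 7.664 mg/L.
Mixed L₀ = (8.22×4.99 + 1.04×193)/(9.260) = 241.7/9.260 = 26.11 mg/L.
Initial deficit D₀ = C_s − DO₀ = 9.99 − 7.664 = 2.326 mg/L.
t_c = (1/1.233) ln[(1.46/0.227)(1 − 2.326×1.233/(0.227×26.11))] = 0.8110 × ln(3.319) = 0.9730 d.
D_c = (0.227/1.46) × 26.11 × e^(−0.227×0.9730) = 0.1555 × 26.11 × 0.8018 = 3.254 mg/L.
Minimum DO = 9.99 − 3.254 = 6.736 mg/L.

t_c ≈ 0.973 d; minimum DO ≈ 6.74 mg/L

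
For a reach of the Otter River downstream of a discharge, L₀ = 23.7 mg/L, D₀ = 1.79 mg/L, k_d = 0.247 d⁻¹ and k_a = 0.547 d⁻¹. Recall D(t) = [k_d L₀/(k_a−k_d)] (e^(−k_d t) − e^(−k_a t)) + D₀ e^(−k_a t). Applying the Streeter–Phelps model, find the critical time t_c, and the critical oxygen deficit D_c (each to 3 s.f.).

t_c ≈ 2.33 d; D_c ≈ 6.02 mg/L

At the critical point dD/dt = 0, so k_d L₀ e^(−k_d t) = k_a D. Substituting D(t) from the Streeter–Phelps equation and solving for t gives
t_c = ln[(k_a/k_d)(1 − D₀(k_a−k_d)/(k_d L₀))] / (k_a−k_d).
Here k_a−k_d = 0.3000 d⁻¹ and 1 − D₀(k_a−k_d)/(k_d L₀) = 1 − 1.79×0.3000/(0.247×23.7) = 0.9083, so
t_c = ln(2.215 × 0.9083) / 0.3000 = 0.6988 / 0.3000 = 2.329 d.
D_c = (k_d/k_a) L₀ e^(−k_d t_c) = (0.247/0.547) × 23.7 × e^(−0.247×2.329) = 0.4516 × 23.7 × 0.5625 = 6.020 mg/L.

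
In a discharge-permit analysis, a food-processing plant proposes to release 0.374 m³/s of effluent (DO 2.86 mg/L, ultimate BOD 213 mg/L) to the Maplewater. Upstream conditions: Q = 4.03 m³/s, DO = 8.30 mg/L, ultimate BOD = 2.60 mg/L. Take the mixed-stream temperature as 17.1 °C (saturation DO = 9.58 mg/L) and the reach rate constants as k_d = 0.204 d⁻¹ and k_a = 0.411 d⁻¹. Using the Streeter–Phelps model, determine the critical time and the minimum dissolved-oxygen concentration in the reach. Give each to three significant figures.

t_c ≈ 2.95 d; minimum DO ≈ 4.01 mg/L

Mixed DO = (4.03×8.30 + 0.374×2.86)/(4.03+0.374) = 34.52/4.404 = 7.838 mg/L.
Mixed L₀ = (4.03×2.60 + 0.374×213)/(4.404) = 90.14/4.404 = 20.47 mg/L.
Initial deficit D₀ = C_s − DO₀ = 9.58 − 7.838 = 1.742 mg/L.
t_c = (1/0.2070) ln[(0.411/0.204)(1 − 1.742×0.2070/(0.204×20.47))] = 4.831 × ln(1.841) = 2.948 d.
D_c = (0.204/0.411) × 20.47 × e^(−0.204×2.948) = 0.4964 × 20.47 × 0.5481 = 5.568 mg/L.
Minimum DO = 9.58 − 5.568 = 4.012 mg/L.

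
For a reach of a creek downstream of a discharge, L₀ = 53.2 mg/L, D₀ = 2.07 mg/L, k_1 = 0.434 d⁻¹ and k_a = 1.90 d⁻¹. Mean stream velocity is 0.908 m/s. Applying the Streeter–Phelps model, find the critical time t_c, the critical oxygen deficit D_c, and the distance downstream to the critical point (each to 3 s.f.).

With k_a/k_1 = 4.378 and 1 − D₀(k_a−k_1)/(k_1 L₀) = 0.8686,
t_c = ln(4.378 × 0.8686) / (1.90 − 0.434) = ln(3.802) / 1.466 = 1.336/1.466 = 0.9111 d.
L(t_c) = L₀ e^(−k_1 t_c) = 53.2 × 0.6734 = 35.83 mg/L, and at the critical point k_a D_c = k_1 L, so D_c = (0.434/1.90) × 35.83 = 8.183 mg/L.
x_c = v t_c = 0.908 m/s × 0.9111 d × 86400 s/d = 71480 m ≈ 71.5 km.

t_c ≈ 0.911 d; D_c ≈ 8.18 mg/L; x_c ≈ 71.5 km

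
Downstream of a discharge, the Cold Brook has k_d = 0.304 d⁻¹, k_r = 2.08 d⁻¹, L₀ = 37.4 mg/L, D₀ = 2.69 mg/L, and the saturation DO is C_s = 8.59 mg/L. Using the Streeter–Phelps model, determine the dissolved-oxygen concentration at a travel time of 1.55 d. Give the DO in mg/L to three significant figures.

k_d L₀/(k_r−k_d) = 0.304×37.4/(2.08−0.304) = 11.37/1.776 = 6.402 mg/L.
e^(−k_d t) = e^(−0.304×1.550) = 0.6243; e^(−k_r t) = e^(−2.08×1.550) = 0.03980.
D = 6.402 × (0.6243 − 0.03980) + 2.69 × 0.03980 = 3.742 + 0.1071 = 3.849 mg/L.
DO = C_s − D = 8.59 − 3.849 = 4.741 mg/L.

DO ≈ 4.74 mg/L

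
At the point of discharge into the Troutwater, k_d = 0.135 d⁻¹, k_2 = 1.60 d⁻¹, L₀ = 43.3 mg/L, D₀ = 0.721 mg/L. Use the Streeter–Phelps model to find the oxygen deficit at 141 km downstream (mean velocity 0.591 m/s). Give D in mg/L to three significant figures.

Travel time t = x/v = 141 km / (0.591 m/s) = 141000 m / 0.591 m/s = 238600 s = 2.761 d.
k_d L₀/(k_2−k_d) = 0.135×43.3/(1.60−0.135) = 5.846/1.465 = 3.990 mg/L.
e^(−k_d t) = e^(−0.135×2.761) = 0.6888; e^(−k_2 t) = e^(−1.60×2.761) = 0.01206.
D = 3.990 × (0.6888 − 0.01206) + 0.721 × 0.01206 = 2.700 + 0.008693 = 2.709 mg/L.

D ≈ 2.71 mg/L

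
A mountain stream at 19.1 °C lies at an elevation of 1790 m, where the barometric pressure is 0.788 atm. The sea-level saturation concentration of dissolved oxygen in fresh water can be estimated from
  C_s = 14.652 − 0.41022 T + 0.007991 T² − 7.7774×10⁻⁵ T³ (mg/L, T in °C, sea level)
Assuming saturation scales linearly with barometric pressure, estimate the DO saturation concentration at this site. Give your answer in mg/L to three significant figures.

At sea level: C_s = 14.652 − 0.41022×19.1 + 0.007991×19.1² − 7.7774×10⁻⁵×19.1³ = 9.190 mg/L.
Pressure correction: C_s' = 9.190 × 0.788 = 7.242 mg/L.

C_s ≈ 7.24 mg/L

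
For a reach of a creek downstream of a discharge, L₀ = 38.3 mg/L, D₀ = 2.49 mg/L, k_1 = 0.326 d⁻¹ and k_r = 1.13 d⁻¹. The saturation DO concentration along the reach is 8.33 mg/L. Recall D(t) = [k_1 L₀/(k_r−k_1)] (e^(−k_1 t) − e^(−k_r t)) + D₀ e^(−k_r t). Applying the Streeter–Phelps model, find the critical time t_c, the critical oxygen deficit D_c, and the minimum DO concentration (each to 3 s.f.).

At the critical point dD/dt = 0, so k_1 L₀ e^(−k_1 t) = k_r D. Substituting D(t) from the Streeter–Phelps equation and solving for t gives
t_c = ln[(k_r/k_1)(1 − D₀(k_r−k_1)/(k_1 L₀))] / (k_r−k_1).
Here k_r−k_1 = 0.8040 d⁻¹ and 1 − D₀(k_r−k_1)/(k_1 L₀) = 1 − 2.49×0.8040/(0.326×38.3) = 0.8397, so
t_c = ln(3.466 × 0.8397) / 0.8040 = 1.068 / 0.8040 = 1.329 d.
L(t_c) = L₀ e^(−k_1 t_c) = 38.3 × 0.6484 = 24.84 mg/L, and at the critical point k_r D_c = k_1 L, so D_c = (0.326/1.13) × 24.84 = 7.165 mg/L.
Minimum DO = C_s − D_c = 8.33 − 7.165 = 1.165 mg/L.

t_c ≈ 1.33 d; D_c ≈ 7.16 mg/L; min DO ≈ 1.17 mg/L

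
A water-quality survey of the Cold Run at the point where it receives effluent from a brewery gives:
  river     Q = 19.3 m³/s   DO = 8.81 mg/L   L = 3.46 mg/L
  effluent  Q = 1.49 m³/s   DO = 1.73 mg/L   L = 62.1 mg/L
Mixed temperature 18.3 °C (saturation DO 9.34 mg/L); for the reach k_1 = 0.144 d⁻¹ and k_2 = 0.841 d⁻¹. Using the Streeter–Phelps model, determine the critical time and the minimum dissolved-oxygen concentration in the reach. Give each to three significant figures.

t_c ≈ 1.00 d; minimum DO ≈ 8.20 mg/L

Mixed DO = (19.3×8.81 + 1.49×1.73)/(19.3+1.49) = 172.6/20.79 = 8.303 mg/L.
Mixed L₀ = (19.3×3.46 + 1.49×62.1)/(20.79) = 159.3/20.79 = 7.663 mg/L.
Initial deficit D₀ = C_s − DO₀ = 9.34 − 8.303 = 1.037 mg/L.
t_c = (1/0.6970) ln[(0.841/0.144)(1 − 1.037×0.6970/(0.144×7.663))] = 1.435 × ln(2.013) = 1.004 d.
D_c = (0.144/0.841) × 7.663 × e^(−0.144×1.004) = 0.1712 × 7.663 × 0.8654 = 1.135 mg/L.
Minimum DO = 9.34 − 1.135 = 8.205 mg/L.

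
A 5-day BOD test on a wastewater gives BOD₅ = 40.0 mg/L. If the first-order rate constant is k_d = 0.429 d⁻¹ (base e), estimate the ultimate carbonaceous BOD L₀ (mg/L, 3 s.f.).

L₀ ≈ 45.3 mg/L

BOD₅ = L₀(1 − e^(−5k_d)) ⇒ L₀ = BOD₅ / (1 − e^(−5×0.429))
= 40.0 / (1 − 0.1171) = 40.0 / 0.8829 = 45.30 mg/L.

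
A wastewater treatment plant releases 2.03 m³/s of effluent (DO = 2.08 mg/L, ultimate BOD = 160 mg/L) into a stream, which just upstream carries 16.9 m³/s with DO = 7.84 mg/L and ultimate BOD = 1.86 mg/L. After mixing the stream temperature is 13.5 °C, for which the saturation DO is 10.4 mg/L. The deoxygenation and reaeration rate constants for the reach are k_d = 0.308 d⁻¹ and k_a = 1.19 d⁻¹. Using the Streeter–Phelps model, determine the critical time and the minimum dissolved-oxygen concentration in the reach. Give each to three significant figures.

t_c ≈ 0.783 d; minimum DO ≈ 6.57 mg/L

Mixed DO = (16.9×7.84 + 2.03×2.08)/(16.9+2.03) = 136.7/18.93 = 7.222 mg/L.
Mixed L₀ = (16.9×1.86 + 2.03×160)/(18.93) = 356.2/18.93 = 18.82 mg/L.
Initial deficit D₀ = C_s − DO₀ = 10.4 − 7.222 = 3.178 mg/L.
t_c = (1/0.8820) ln[(1.19/0.308)(1 − 3.178×0.8820/(0.308×18.82))] = 1.134 × ln(1.995) = 0.7832 d.
D_c = (0.308/1.19) × 18.82 × e^(−0.308×0.7832) = 0.2588 × 18.82 × 0.7857 = 3.827 mg/L.
Minimum DO = 10.4 − 3.827 = 6.573 mg/L.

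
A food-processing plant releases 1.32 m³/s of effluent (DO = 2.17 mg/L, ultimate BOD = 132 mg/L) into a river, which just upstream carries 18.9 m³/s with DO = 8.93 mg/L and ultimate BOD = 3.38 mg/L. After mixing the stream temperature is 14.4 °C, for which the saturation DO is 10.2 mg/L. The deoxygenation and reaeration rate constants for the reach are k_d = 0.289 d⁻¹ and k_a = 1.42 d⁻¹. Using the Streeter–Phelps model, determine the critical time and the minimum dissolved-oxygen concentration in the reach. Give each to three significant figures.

Mixed DO = (18.9×8.93 + 1.32×2.17)/(18.9+1.32) = 171.6/20.22 = 8.489 mg/L.
Mixed L₀ = (18.9×3.38 + 1.32×132)/(20.22) = 238.1/20.22 = 11.78 mg/L.
Initial deficit D₀ = C_s − DO₀ = 10.2 − 8.489 = 1.711 mg/L.
t_c = (1/1.131) ln[(1.42/0.289)(1 − 1.711×1.131/(0.289×11.78))] = 0.8842 × ln(2.119) = 0.6641 d.
D_c = (0.289/1.42) × 11.78 × e^(−0.289×0.6641) = 0.2035 × 11.78 × 0.8254 = 1.978 mg/L.
Minimum DO = 10.2 − 1.978 = 8.222 mg/L.

t_c ≈ 0.664 d; minimum DO ≈ 8.22 mg/L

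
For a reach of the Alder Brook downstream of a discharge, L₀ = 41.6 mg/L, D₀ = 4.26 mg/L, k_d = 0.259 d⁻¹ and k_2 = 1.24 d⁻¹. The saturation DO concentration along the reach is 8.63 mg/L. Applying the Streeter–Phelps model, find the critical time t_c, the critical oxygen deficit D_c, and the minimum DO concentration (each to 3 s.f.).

t_c ≈ 1.10 d; D_c ≈ 6.54 mg/L; min DO ≈ 2.09 mg/L

At the critical point dD/dt = 0, so k_d L₀ e^(−k_d t) = k_2 D. Substituting D(t) from the Streeter–Phelps equation and solving for t gives
t_c = ln[(k_2/k_d)(1 − D₀(k_2−k_d)/(k_d L₀))] / (k_2−k_d).
Here k_2−k_d = 0.9810 d⁻¹ and 1 − D₀(k_2−k_d)/(k_d L₀) = 1 − 4.26×0.9810/(0.259×41.6) = 0.6121, so
t_c = ln(4.788 × 0.6121) / 0.9810 = 1.075 / 0.9810 = 1.096 d.
D_c = (k_d/k_2) L₀ e^(−k_d t_c) = (0.259/1.24) × 41.6 × e^(−0.259×1.096) = 0.2089 × 41.6 × 0.7529 = 6.542 mg/L.
Minimum DO = C_s − D_c = 8.63 − 6.542 = 2.088 mg/L.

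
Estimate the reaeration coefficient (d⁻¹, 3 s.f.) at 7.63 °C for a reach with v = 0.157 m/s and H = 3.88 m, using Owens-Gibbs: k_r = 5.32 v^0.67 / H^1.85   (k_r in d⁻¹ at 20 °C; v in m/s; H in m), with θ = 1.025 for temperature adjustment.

k_r ≈ 0.0923 d⁻¹

k_r(20) = 5.32 × 0.157^0.67 / 3.88^1.85 = 5.32 × 0.2892 / 12.28 = 0.1253 d⁻¹.
k_r(7.63) = 0.1253 × 1.025^(7.63−20) = 0.1253 × 0.7368 = 0.09229 d⁻¹.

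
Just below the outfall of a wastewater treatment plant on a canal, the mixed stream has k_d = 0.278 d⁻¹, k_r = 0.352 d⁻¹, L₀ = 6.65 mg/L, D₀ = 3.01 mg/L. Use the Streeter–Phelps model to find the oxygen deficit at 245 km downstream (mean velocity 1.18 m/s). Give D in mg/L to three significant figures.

D ≈ 3.38 mg/L

Travel time t = x/v = 245 km / (1.18 m/s) = 245000 m / 1.18 m/s = 207600 s = 2.403 d.
k_d L₀/(k_r−k_d) = 0.278×6.65/(0.352−0.278) = 1.849/0.07400 = 24.98 mg/L.
e^(−k_d t) = e^(−0.278×2.403) = 0.5127; e^(−k_r t) = e^(−0.352×2.403) = 0.4292.
D = 24.98 × (0.5127 − 0.4292) + 3.01 × 0.4292 = 2.087 + 1.292 = 3.379 mg/L.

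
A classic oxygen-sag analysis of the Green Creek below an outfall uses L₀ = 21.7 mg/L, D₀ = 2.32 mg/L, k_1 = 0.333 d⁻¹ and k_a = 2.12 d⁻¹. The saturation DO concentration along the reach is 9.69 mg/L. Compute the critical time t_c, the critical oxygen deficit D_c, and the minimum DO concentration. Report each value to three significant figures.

With k_a/k_1 = 6.366 and 1 − D₀(k_a−k_1)/(k_1 L₀) = 0.4263,
t_c = ln(6.366 × 0.4263) / (2.12 − 0.333) = ln(2.714) / 1.787 = 0.9983/1.787 = 0.5587 d.
L(t_c) = L₀ e^(−k_1 t_c) = 21.7 × 0.8302 = 18.02 mg/L, and at the critical point k_a D_c = k_1 L, so D_c = (0.333/2.12) × 18.02 = 2.830 mg/L.
Minimum DO = C_s − D_c = 9.69 − 2.830 = 6.860 mg/L.

t_c ≈ 0.559 d; D_c ≈ 2.83 mg/L; min DO ≈ 6.86 mg/L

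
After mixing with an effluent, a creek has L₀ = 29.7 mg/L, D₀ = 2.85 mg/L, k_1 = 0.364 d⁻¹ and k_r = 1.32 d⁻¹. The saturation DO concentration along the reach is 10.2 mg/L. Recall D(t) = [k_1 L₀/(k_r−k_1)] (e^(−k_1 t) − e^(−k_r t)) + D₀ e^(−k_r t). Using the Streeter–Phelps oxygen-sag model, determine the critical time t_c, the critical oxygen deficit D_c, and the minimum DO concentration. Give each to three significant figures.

t_c ≈ 1.04 d; D_c ≈ 5.60 mg/L; min DO ≈ 4.60 mg/L

At the critical point dD/dt = 0, so k_1 L₀ e^(−k_1 t) = k_r D. Substituting D(t) from the Streeter–Phelps equation and solving for t gives
t_c = ln[(k_r/k_1)(1 − D₀(k_r−k_1)/(k_1 L₀))] / (k_r−k_1).
Here k_r−k_1 = 0.9560 d⁻¹ and 1 − D₀(k_r−k_1)/(k_1 L₀) = 1 − 2.85×0.9560/(0.364×29.7) = 0.7480, so
t_c = ln(3.626 × 0.7480) / 0.9560 = 0.9978 / 0.9560 = 1.044 d.
L(t_c) = L₀ e^(−k_1 t_c) = 29.7 × 0.6839 = 20.31 mg/L, and at the critical point k_r D_c = k_1 L, so D_c = (0.364/1.32) × 20.31 = 5.601 mg/L.
Minimum DO = C_s − D_c = 10.2 − 5.601 = 4.599 mg/L.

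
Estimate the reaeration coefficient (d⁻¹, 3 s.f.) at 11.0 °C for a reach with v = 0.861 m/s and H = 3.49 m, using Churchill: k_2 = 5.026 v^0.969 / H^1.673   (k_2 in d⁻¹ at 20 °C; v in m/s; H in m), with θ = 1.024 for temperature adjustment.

k_2(20) = 5.026 × 0.861^0.969 / 3.49^1.673 = 5.026 × 0.8650 / 8.094 = 0.5371 d⁻¹.
k_2(11.0) = 0.5371 × 1.024^(11.0−20) = 0.5371 × 0.8078 = 0.4339 d⁻¹.

k_2 ≈ 0.434 d⁻¹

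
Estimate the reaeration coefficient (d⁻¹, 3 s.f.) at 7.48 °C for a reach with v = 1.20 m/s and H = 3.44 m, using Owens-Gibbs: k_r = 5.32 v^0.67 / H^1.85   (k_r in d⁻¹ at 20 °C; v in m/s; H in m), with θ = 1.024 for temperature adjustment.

k_r(20) = 5.32 × 1.20^0.67 / 3.44^1.85 = 5.32 × 1.130 / 9.832 = 0.6114 d⁻¹.
k_r(7.48) = 0.6114 × 1.024^(7.48−20) = 0.6114 × 0.7431 = 0.4543 d⁻¹.

k_r ≈ 0.454 d⁻¹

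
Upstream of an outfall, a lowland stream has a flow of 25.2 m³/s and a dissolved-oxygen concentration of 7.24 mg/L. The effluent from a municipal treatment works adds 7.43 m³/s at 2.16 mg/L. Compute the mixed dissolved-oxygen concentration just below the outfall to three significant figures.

Flow-weighted mixing: C = (Q_r C_r + Q_w C_w)/(Q_r + Q_w)
= (25.2×7.24 + 7.43×2.16)/(25.2 + 7.43) = 198.5/32.63 = 6.083 mg/L.

6.08 mg/L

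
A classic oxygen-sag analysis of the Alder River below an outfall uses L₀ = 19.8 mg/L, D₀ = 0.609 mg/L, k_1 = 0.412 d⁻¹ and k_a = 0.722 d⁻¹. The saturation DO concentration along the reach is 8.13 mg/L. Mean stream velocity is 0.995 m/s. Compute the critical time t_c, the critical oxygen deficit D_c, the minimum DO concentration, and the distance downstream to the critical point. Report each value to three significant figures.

t_c = [1/(k_a−k_1)] ln[(k_a/k_1)(1 − D₀(k_a−k_1)/(k_1 L₀))]
= [1/(0.722−0.412)] ln[(0.722/0.412)(1 − 0.609×0.3100/(0.412×19.8))]
= (1/0.3100) ln[1.752 × 0.9769] = 3.226 × ln(1.712) = 3.226 × 0.5376 = 1.734 d.
L(t_c) = L₀ e^(−k_1 t_c) = 19.8 × 0.4895 = 9.691 mg/L, and at the critical point k_a D_c = k_1 L, so D_c = (0.412/0.722) × 9.691 = 5.530 mg/L.
Minimum DO = C_s − D_c = 8.13 − 5.530 = 2.600 mg/L.
x_c = v t_c = 0.995 m/s × 1.734 d × 86400 s/d = 149100 m ≈ 149 km.

t_c ≈ 1.73 d; D_c ≈ 5.53 mg/L; min DO ≈ 2.60 mg/L; x_c ≈ 149 km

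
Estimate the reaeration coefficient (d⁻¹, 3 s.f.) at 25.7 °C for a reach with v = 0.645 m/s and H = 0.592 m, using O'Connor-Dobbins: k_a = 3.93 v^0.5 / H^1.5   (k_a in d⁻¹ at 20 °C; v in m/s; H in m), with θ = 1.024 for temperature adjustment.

k_a(20) = 3.93 × 0.645^0.5 / 0.592^1.5 = 3.93 × 0.8031 / 0.4555 = 6.929 d⁻¹.
k_a(25.7) = 6.929 × 1.024^(25.7−20) = 6.929 × 1.145 = 7.932 d⁻¹.

k_a ≈ 7.93 d⁻¹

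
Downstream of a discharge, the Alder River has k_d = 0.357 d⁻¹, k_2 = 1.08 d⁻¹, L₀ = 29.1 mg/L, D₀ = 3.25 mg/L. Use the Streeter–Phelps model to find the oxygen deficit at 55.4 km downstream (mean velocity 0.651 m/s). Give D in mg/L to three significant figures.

D ≈ 6.27 mg/L

Travel time t = x/v = 55.4 km / (0.651 m/s) = 55400 m / 0.651 m/s = 85100 s = 0.9850 d.
k_d L₀/(k_2−k_d) = 0.357×29.1/(1.08−0.357) = 10.39/0.7230 = 14.37 mg/L.
e^(−k_d t) = e^(−0.357×0.9850) = 0.7035; e^(−k_2 t) = e^(−1.08×0.9850) = 0.3452.
D = 14.37 × (0.7035 − 0.3452) + 3.25 × 0.3452 = 5.150 + 1.122 = 6.271 mg/L.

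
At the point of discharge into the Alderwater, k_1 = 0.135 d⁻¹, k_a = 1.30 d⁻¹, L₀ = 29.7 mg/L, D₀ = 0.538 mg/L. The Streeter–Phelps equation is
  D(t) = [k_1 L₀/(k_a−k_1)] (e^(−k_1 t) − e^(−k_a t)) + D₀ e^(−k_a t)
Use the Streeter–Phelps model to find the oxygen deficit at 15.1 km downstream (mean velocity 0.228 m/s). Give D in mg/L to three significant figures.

Travel time t = x/v = 15.1 km / (0.228 m/s) = 15100 m / 0.228 m/s = 66230 s = 0.7665 d.
k_1 L₀/(k_a−k_1) = 0.135×29.7/(1.30−0.135) = 4.010/1.165 = 3.442 mg/L.
e^(−k_1 t) = e^(−0.135×0.7665) = 0.9017; e^(−k_a t) = e^(−1.30×0.7665) = 0.3692.
D = 3.442 × (0.9017 − 0.3692) + 0.538 × 0.3692 = 1.833 + 0.1986 = 2.031 mg/L.

D ≈ 2.03 mg/L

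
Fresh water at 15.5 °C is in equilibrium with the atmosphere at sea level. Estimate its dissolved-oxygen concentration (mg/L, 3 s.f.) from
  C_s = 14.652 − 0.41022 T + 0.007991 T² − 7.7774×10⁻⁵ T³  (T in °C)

C_s = 14.652 − 0.41022×15.5 + 0.007991×15.5² − 7.7774×10⁻⁵×15.5³ = 9.924 mg/L.

C_s ≈ 9.92 mg/L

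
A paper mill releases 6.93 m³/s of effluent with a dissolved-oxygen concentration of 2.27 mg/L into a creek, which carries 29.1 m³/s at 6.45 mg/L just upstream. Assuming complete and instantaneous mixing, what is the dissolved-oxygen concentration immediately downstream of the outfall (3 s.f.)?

5.65 mg/L

Flow-weighted mixing: C = (Q_r C_r + Q_w C_w)/(Q_r + Q_w)
= (29.1×6.45 + 6.93×2.27)/(29.1 + 6.93) = 203.4/36.03 = 5.646 mg/L.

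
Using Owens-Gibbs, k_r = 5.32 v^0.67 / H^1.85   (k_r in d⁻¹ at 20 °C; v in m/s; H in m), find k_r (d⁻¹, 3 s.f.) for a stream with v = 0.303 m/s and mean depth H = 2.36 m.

k_r ≈ 0.488 d⁻¹

k_r = 5.32 × 0.303^0.67 / 2.36^1.85 = 5.32 × 0.4493 / 4.897 = 0.4882 d⁻¹.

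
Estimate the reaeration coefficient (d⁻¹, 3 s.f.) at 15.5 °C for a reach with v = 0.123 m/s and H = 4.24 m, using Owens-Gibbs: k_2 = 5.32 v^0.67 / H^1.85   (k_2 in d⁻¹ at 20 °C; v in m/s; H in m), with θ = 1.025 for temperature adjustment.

k_2 ≈ 0.0808 d⁻¹

k_2(20) = 5.32 × 0.123^0.67 / 4.24^1.85 = 5.32 × 0.2456 / 14.48 = 0.09027 d⁻¹.
k_2(15.5) = 0.09027 × 1.025^(15.5−20) = 0.09027 × 0.8948 = 0.08077 d⁻¹.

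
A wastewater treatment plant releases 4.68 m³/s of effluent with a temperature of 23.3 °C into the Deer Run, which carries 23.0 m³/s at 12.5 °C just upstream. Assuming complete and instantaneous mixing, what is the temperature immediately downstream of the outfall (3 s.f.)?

14.3 °C

Flow-weighted mixing: C = (Q_r C_r + Q_w C_w)/(Q_r + Q_w)
= (23.0×12.5 + 4.68×23.3)/(23.0 + 4.68) = 396.5/27.68 = 14.33 °C.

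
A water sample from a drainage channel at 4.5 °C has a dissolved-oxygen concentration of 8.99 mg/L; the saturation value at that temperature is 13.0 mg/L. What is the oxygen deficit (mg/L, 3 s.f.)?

D ≈ 4.01 mg/L

D = C_s − C = 13.0 − 8.99 = 4.01 mg/L.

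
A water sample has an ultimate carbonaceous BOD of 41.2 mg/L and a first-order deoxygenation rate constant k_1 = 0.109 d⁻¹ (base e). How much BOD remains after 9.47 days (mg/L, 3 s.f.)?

L ≈ 14.7 mg/L

L_t = L₀ e^(−k_1 t) = 41.2 × e^(−0.109×9.47) = 41.2 × 0.3562 = 14.68 mg/L.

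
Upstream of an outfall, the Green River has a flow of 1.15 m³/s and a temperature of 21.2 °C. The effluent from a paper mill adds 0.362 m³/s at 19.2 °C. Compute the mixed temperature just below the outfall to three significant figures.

Flow-weighted mixing: C = (Q_r C_r + Q_w C_w)/(Q_r + Q_w)
= (1.15×21.2 + 0.362×19.2)/(1.15 + 0.362) = 31.33/1.512 = 20.72 °C.

20.7 °C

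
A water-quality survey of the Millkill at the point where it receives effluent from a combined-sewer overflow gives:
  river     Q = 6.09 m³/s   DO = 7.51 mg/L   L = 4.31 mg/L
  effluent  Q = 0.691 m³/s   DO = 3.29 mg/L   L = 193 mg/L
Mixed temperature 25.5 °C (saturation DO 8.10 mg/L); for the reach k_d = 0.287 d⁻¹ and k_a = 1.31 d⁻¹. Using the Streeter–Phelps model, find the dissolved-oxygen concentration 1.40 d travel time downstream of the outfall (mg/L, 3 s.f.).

DO ≈ 4.57 mg/L

Mixed DO = (6.09×7.51 + 0.691×3.29)/(6.09+0.691) = 48.01/6.781 = 7.080 mg/L.
Mixed L₀ = (6.09×4.31 + 0.691×193)/(6.781) = 159.6/6.781 = 23.54 mg/L.
Initial deficit D₀ = C_s − DO₀ = 8.10 − 7.080 = 1.020 mg/L.
D(1.40) = [0.287×23.54/(1.31−0.287)](e^(−0.287×1.40) − e^(−1.31×1.40)) + 1.020 e^(−1.31×1.40)
= 6.604 × (0.6691 − 0.1598) + 1.020 × 0.1598 = 3.526 mg/L.
DO = 8.10 − 3.526 = 4.574 mg/L.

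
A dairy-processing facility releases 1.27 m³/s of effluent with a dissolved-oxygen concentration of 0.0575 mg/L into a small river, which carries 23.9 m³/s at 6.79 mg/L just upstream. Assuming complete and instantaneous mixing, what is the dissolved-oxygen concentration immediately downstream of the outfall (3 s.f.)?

Flow-weighted mixing: C = (Q_r C_r + Q_w C_w)/(Q_r + Q_w)
= (23.9×6.79 + 1.27×0.0575)/(23.9 + 1.27) = 162.4/25.17 = 6.450 mg/L.

6.45 mg/L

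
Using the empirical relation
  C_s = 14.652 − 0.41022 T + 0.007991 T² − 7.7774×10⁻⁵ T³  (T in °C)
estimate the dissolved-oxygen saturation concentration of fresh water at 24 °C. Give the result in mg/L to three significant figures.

C_s ≈ 8.33 mg/L

C_s = 14.652 − 0.41022×24 + 0.007991×24² − 7.7774×10⁻⁵×24³ = 8.334 mg/L.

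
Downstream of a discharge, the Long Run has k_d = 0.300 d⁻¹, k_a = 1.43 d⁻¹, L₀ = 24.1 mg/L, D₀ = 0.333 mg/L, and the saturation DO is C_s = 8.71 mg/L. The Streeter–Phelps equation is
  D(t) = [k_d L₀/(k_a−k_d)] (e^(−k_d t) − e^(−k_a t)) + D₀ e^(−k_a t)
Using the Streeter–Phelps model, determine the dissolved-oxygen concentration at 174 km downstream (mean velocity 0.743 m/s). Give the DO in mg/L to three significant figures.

Travel time t = x/v = 174 km / (0.743 m/s) = 174000 m / 0.743 m/s = 234200 s = 2.710 d.
k_d L₀/(k_a−k_d) = 0.300×24.1/(1.43−0.300) = 7.230/1.130 = 6.398 mg/L.
e^(−k_d t) = e^(−0.300×2.710) = 0.4435; e^(−k_a t) = e^(−1.43×2.710) = 0.02073.
D = 6.398 × (0.4435 − 0.02073) + 0.333 × 0.02073 = 2.705 + 0.006904 = 2.712 mg/L.
DO = C_s − D = 8.71 − 2.712 = 5.998 mg/L.

DO ≈ 6.00 mg/L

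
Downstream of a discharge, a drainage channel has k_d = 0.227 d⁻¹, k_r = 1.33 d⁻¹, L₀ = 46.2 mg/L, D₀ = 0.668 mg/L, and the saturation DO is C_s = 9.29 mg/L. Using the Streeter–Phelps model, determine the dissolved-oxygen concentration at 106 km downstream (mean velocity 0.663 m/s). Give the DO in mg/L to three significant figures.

DO ≈ 3.80 mg/L

Travel time t = x/v = 106 km / (0.663 m/s) = 106000 m / 0.663 m/s = 159900 s = 1.850 d.
k_d L₀/(k_r−k_d) = 0.227×46.2/(1.33−0.227) = 10.49/1.103 = 9.508 mg/L.
e^(−k_d t) = e^(−0.227×1.850) = 0.6570; e^(−k_r t) = e^(−1.33×1.850) = 0.08534.
D = 9.508 × (0.6570 − 0.08534) + 0.668 × 0.08534 = 5.435 + 0.05701 = 5.492 mg/L.
DO = C_s − D = 9.29 − 5.492 = 3.798 mg/L.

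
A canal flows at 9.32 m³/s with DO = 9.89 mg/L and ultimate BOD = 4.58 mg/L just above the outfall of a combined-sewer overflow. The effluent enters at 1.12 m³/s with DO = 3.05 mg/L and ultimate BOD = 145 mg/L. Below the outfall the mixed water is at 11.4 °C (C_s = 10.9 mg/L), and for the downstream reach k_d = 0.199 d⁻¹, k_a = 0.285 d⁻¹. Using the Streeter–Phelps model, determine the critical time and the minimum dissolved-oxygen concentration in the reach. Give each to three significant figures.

Mixed DO = (9.32×9.89 + 1.12×3.05)/(9.32+1.12) = 95.59/10.44 = 9.156 mg/L.
Mixed L₀ = (9.32×4.58 + 1.12×145)/(10.44) = 205.1/10.44 = 19.64 mg/L.
Initial deficit D₀ = C_s − DO₀ = 10.9 − 9.156 = 1.744 mg/L.
t_c = (1/0.08600) ln[(0.285/0.199)(1 − 1.744×0.08600/(0.199×19.64))] = 11.63 × ln(1.377) = 3.722 d.
D_c = (0.199/0.285) × 19.64 × e^(−0.199×3.722) = 0.6982 × 19.64 × 0.4768 = 6.540 mg/L.
Minimum DO = 10.9 − 6.540 = 4.360 mg/L.

t_c ≈ 3.72 d; minimum DO ≈ 4.36 mg/L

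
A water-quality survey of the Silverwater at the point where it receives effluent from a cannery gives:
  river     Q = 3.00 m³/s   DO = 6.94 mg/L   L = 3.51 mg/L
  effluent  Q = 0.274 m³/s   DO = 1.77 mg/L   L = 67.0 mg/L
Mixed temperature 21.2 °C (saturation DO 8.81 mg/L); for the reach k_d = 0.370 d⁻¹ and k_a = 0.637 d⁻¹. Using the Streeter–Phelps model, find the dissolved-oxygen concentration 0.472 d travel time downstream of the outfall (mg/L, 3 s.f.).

DO ≈ 5.89 mg/L

Mixed DO = (3.00×6.94 + 0.274×1.77)/(3.00+0.274) = 21.30/3.274 = 6.507 mg/L.
Mixed L₀ = (3.00×3.51 + 0.274×67.0)/(3.274) = 28.89/3.274 = 8.823 mg/L.
Initial deficit D₀ = C_s − DO₀ = 8.81 − 6.507 = 2.303 mg/L.
D(0.472) = [0.370×8.823/(0.637−0.370)](e^(−0.370×0.472) − e^(−0.637×0.472)) + 2.303 e^(−0.637×0.472)
= 12.23 × (0.8398 − 0.7403) + 2.303 × 0.7403 = 2.921 mg/L.
DO = 8.81 − 2.921 = 5.889 mg/L.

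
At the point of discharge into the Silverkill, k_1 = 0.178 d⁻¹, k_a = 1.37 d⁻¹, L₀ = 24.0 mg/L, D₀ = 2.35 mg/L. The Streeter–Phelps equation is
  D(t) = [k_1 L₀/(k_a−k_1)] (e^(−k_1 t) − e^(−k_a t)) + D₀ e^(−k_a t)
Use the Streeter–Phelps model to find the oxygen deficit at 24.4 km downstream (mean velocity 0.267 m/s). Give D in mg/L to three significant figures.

D ≈ 2.68 mg/L

Travel time t = x/v = 24.4 km / (0.267 m/s) = 24400 m / 0.267 m/s = 91390 s = 1.058 d.
k_1 L₀/(k_a−k_1) = 0.178×24.0/(1.37−0.178) = 4.272/1.192 = 3.584 mg/L.
e^(−k_1 t) = e^(−0.178×1.058) = 0.8284; e^(−k_a t) = e^(−1.37×1.058) = 0.2348.
D = 3.584 × (0.8284 − 0.2348) + 2.35 × 0.2348 = 2.127 + 0.5518 = 2.679 mg/L.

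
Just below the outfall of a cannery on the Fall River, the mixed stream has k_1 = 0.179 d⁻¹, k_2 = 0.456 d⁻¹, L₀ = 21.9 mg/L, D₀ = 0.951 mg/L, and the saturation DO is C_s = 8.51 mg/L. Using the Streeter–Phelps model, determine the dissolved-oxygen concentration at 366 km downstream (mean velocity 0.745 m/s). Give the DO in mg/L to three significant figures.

DO ≈ 4.38 mg/L

Travel time t = x/v = 366 km / (0.745 m/s) = 366000 m / 0.745 m/s = 491300 s = 5.686 d.
k_1 L₀/(k_2−k_1) = 0.179×21.9/(0.456−0.179) = 3.920/0.2770 = 14.15 mg/L.
e^(−k_1 t) = e^(−0.179×5.686) = 0.3614; e^(−k_2 t) = e^(−0.456×5.686) = 0.07481.
D = 14.15 × (0.3614 − 0.07481) + 0.951 × 0.07481 = 4.056 + 0.07114 = 4.127 mg/L.
DO = C_s − D = 8.51 − 4.127 = 4.383 mg/L.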